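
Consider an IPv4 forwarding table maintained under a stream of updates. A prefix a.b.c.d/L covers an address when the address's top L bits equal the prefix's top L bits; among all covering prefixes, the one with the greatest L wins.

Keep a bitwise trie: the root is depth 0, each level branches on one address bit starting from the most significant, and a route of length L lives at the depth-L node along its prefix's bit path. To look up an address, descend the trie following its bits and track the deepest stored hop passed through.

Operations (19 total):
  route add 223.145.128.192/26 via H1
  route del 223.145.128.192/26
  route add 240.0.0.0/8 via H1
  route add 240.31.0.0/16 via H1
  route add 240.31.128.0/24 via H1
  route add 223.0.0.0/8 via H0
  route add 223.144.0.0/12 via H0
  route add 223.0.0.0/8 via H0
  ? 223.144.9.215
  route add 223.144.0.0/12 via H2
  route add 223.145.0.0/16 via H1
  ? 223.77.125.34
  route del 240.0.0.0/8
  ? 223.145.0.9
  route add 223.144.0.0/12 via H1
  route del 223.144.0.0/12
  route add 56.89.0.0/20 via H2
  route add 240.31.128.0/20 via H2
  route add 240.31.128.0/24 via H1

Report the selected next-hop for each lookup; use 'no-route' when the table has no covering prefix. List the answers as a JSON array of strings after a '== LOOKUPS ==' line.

Process each operation:
  add 223.145.128.192/26 -> H1 at depth 26
  del 223.145.128.192/26 (clear depth 26)
  add 240.0.0.0/8 -> H1 at depth 8
  add 240.31.0.0/16 -> H1 at depth 16
  add 240.31.128.0/24 -> H1 at depth 24
  add 223.0.0.0/8 -> H0 at depth 8
  add 223.144.0.0/12 -> H0 at depth 12
  add 223.0.0.0/8 -> H0 at depth 8
  ? 223.144.9.215  path d0:-→d1:-→d2:-→d3:-→d4:-→d5:-→d6:-→d7:-→d8:H0→d9:-→d10:-→d11:-→d12:H0→d13:-→d14:-→d15:-  best=H0
  add 223.144.0.0/12 -> H2 at depth 12
  add 223.145.0.0/16 -> H1 at depth 16
  ? 223.77.125.34  path d0:-→d1:-→d2:-→d3:-→d4:-→d5:-→d6:-→d7:-→d8:H0  best=H0
  del 240.0.0.0/8 (clear depth 8)
  ? 223.145.0.9  path d0:-→d1:-→d2:-→d3:-→d4:-→d5:-→d6:-→d7:-→d8:H0→d9:-→d10:-→d11:-→d12:H2→d13:-→d14:-→d15:-→d16:H1  best=H1
  add 223.144.0.0/12 -> H1 at depth 12
  del 223.144.0.0/12 (clear depth 12)
  add 56.89.0.0/20 -> H2 at depth 20
  add 240.31.128.0/20 -> H2 at depth 20
  add 240.31.128.0/24 -> H1 at depth 24

== LOOKUPS ==
["H0","H0","H1"]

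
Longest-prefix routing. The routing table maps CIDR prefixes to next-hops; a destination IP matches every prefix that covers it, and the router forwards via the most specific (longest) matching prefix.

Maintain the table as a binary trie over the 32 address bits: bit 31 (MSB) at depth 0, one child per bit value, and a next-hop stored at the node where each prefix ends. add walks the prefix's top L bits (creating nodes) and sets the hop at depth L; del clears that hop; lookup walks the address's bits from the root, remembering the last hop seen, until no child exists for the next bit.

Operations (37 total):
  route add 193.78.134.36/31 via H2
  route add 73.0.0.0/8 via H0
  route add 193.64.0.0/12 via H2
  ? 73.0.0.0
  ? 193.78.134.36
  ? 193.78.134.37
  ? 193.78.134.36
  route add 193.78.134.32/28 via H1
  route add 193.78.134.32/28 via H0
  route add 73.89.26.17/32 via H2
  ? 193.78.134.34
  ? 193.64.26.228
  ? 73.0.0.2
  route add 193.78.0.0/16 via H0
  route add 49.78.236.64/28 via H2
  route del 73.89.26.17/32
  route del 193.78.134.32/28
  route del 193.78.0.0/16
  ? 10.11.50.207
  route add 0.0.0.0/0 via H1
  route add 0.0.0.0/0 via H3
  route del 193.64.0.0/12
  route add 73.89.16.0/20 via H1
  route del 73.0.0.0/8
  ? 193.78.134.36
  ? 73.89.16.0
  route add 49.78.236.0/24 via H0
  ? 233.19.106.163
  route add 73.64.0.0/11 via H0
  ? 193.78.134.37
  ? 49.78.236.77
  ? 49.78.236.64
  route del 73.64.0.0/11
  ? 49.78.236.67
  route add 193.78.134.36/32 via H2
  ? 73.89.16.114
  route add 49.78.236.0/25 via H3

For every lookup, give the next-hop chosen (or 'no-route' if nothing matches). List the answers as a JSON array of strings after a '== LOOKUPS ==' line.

Apply in order:
  add 193.78.134.36/31 -> H2 at depth 31
  add 73.0.0.0/8 -> H0 at depth 8
  add 193.64.0.0/12 -> H2 at depth 12
  Q 73.0.0.0: descend 01001001 ; hops seen [H0] ; pick H0
  Q 193.78.134.36: descend 1100000101001110100001100010010 ; hops seen [H2,H2] ; pick H2
  Q 193.78.134.37: descend 1100000101001110100001100010010 ; hops seen [H2,H2] ; pick H2
  Q 193.78.134.36: descend 1100000101001110100001100010010 ; hops seen [H2,H2] ; pick H2
  add 193.78.134.32/28 -> H1 at depth 28
  add 193.78.134.32/28 -> H0 at depth 28
  add 73.89.26.17/32 -> H2 at depth 32
  Q 193.78.134.34: descend 11000001010011101000011000100 ; hops seen [H2,H0] ; pick H0
  Q 193.64.26.228: descend 110000010100 ; hops seen [H2] ; pick H2
  Q 73.0.0.2: descend 010010010 ; hops seen [H0] ; pick H0
  add 193.78.0.0/16 -> H0 at depth 16
  add 49.78.236.64/28 -> H2 at depth 28
  del 73.89.26.17/32 (clear depth 32)
  del 193.78.134.32/28 (clear depth 28)
  del 193.78.0.0/16 (clear depth 16)
  Q 10.11.50.207: descend 00 ; hops seen [∅] ; pick no-route
  add 0.0.0.0/0 -> H1 at depth 0
  add 0.0.0.0/0 -> H3 at depth 0
  del 193.64.0.0/12 (clear depth 12)
  add 73.89.16.0/20 -> H1 at depth 20
  del 73.0.0.0/8 (clear depth 8)
  Q 193.78.134.36: descend 1100000101001110100001100010010 ; hops seen [H3,H2] ; pick H2
  Q 73.89.16.0: descend 01001001010110010001 ; hops seen [H3,H1] ; pick H1
  add 49.78.236.0/24 -> H0 at depth 24
  Q 233.19.106.163: descend 11 ; hops seen [H3] ; pick H3
  add 73.64.0.0/11 -> H0 at depth 11
  Q 193.78.134.37: descend 1100000101001110100001100010010 ; hops seen [H3,H2] ; pick H2
  Q 49.78.236.77: descend 0011000101001110111011000100 ; hops seen [H3,H0,H2] ; pick H2
  Q 49.78.236.64: descend 0011000101001110111011000100 ; hops seen [H3,H0,H2] ; pick H2
  del 73.64.0.0/11 (clear depth 11)
  Q 49.78.236.67: descend 0011000101001110111011000100 ; hops seen [H3,H0,H2] ; pick H2
  add 193.78.134.36/32 -> H2 at depth 32
  Q 73.89.16.114: descend 01001001010110010001 ; hops seen [H3,H1] ; pick H1
  add 49.78.236.0/25 -> H3 at depth 25

== LOOKUPS ==
["H0","H2","H2","H2","H0","H2","H0","no-route","H2","H1","H3","H2","H2","H2","H2","H1"]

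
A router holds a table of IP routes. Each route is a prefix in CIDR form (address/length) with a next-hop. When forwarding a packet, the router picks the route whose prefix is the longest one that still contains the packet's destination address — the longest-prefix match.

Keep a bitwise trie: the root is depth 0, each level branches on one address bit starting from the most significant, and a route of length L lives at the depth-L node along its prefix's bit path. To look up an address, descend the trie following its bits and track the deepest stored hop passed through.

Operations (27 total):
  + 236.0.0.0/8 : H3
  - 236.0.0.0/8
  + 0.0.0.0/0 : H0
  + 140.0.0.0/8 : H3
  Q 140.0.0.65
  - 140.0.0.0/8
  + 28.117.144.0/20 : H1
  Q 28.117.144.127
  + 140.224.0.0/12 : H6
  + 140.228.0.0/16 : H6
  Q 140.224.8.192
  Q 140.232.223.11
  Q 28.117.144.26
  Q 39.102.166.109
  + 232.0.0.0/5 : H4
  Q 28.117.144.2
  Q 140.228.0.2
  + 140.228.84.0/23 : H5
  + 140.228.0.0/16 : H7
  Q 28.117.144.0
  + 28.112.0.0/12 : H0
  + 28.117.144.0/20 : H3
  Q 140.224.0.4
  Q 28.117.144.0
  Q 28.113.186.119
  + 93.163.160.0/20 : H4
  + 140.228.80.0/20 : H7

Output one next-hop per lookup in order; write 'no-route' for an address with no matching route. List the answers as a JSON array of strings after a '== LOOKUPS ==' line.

Apply in order:
  + 236.0.0.0/8 (H3) depth=8
  del 236.0.0.0/8 (clear depth 8)
  + 0.0.0.0/0 (H0) depth=0
  + 140.0.0.0/8 (H3) depth=8
  Q 140.0.0.65: descend 10001100 ; hops seen [H0,H3] ; pick H3
  del 140.0.0.0/8 (clear depth 8)
  + 28.117.144.0/20 (H1) depth=20
  Q 28.117.144.127: descend 00011100011101011001 ; hops seen [H0,H1] ; pick H1
  + 140.224.0.0/12 (H6) depth=12
  + 140.228.0.0/16 (H6) depth=16
  Q 140.224.8.192: descend 1000110011100 ; hops seen [H0,H6] ; pick H6
  Q 140.232.223.11: descend 100011001110 ; hops seen [H0,H6] ; pick H6
  Q 28.117.144.26: descend 00011100011101011001 ; hops seen [H0,H1] ; pick H1
  Q 39.102.166.109: descend 00 ; hops seen [H0] ; pick H0
  + 232.0.0.0/5 (H4) depth=5
  Q 28.117.144.2: descend 00011100011101011001 ; hops seen [H0,H1] ; pick H1
  Q 140.228.0.2: descend 1000110011100100 ; hops seen [H0,H6,H6] ; pick H6
  + 140.228.84.0/23 (H5) depth=23
  + 140.228.0.0/16 (H7) depth=16
  Q 28.117.144.0: descend 00011100011101011001 ; hops seen [H0,H1] ; pick H1
  + 28.112.0.0/12 (H0) depth=12
  + 28.117.144.0/20 (H3) depth=20
  Q 140.224.0.4: descend 1000110011100 ; hops seen [H0,H6] ; pick H6
  Q 28.117.144.0: descend 00011100011101011001 ; hops seen [H0,H0,H3] ; pick H3
  Q 28.113.186.119: descend 0001110001110 ; hops seen [H0,H0] ; pick H0
  + 93.163.160.0/20 (H4) depth=20
  + 140.228.80.0/20 (H7) depth=20

== LOOKUPS ==
["H3","H1","H6","H6","H1","H0","H1","H6","H1","H6","H3","H0"]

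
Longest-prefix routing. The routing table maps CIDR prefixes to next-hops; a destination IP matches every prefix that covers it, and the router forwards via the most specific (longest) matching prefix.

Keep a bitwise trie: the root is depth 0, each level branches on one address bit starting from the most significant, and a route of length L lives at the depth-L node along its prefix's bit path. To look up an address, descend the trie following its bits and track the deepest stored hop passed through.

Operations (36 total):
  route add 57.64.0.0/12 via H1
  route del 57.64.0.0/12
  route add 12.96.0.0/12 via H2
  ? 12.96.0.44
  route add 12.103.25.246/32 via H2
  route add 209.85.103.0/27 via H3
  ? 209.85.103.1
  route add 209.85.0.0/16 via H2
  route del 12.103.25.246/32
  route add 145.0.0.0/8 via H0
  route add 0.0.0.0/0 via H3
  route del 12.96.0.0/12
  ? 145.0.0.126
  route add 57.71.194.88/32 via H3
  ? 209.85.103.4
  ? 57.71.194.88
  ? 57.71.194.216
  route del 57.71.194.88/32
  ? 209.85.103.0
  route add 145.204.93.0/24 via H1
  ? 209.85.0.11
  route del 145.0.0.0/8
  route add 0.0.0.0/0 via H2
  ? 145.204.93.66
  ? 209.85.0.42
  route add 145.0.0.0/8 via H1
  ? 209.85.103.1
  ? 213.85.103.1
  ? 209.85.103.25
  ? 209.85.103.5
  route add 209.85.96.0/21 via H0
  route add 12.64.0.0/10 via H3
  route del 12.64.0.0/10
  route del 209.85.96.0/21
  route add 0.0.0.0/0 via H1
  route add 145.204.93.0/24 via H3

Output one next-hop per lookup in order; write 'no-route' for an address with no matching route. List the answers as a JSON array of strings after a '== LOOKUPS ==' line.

Apply in order:
  add 57.64.0.0/12 -> H1 at depth 12
  - 57.64.0.0/12 clear@12
  add 12.96.0.0/12 -> H2 at depth 12
  lookup 12.96.0.44: bits 000011000110 walk d0:-→d1:-→d2:-→d3:-→d4:-→d5:-→d6:-→d7:-→d8:-→d9:-→d10:-→d11:-→d12:H2 -> H2
  add 12.103.25.246/32 -> H2 at depth 32
  add 209.85.103.0/27 -> H3 at depth 27
  lookup 209.85.103.1: bits 110100010101010101100111000 walk d0:-→d1:-→d2:-→d3:-→d4:-→d5:-→d6:-→d7:-→d8:-→d9:-→d10:-→d11:-→d12:-→d13:-→d14:-→d15:-→d16:-→d17:-→d18:-→d19:-→d20:-→d21:-→d22:-→d23:-→d24:-→d25:-→d26:-→d27:H3 -> H3
  add 209.85.0.0/16 -> H2 at depth 16
  - 12.103.25.246/32 clear@32
  add 145.0.0.0/8 -> H0 at depth 8
  add 0.0.0.0/0 -> H3 at depth 0
  - 12.96.0.0/12 clear@12
  lookup 145.0.0.126: bits 10010001 walk d0:H3→d1:-→d2:-→d3:-→d4:-→d5:-→d6:-→d7:-→d8:H0 -> H0
  add 57.71.194.88/32 -> H3 at depth 32
  lookup 209.85.103.4: bits 110100010101010101100111000 walk d0:H3→d1:-→d2:-→d3:-→d4:-→d5:-→d6:-→d7:-→d8:-→d9:-→d10:-→d11:-→d12:-→d13:-→d14:-→d15:-→d16:H2→d17:-→d18:-→d19:-→d20:-→d21:-→d22:-→d23:-→d24:-→d25:-→d26:-→d27:H3 -> H3
  lookup 57.71.194.88: bits 00111001010001111100001001011000 walk d0:H3→d1:-→d2:-→d3:-→d4:-→d5:-→d6:-→d7:-→d8:-→d9:-→d10:-→d11:-→d12:-→d13:-→d14:-→d15:-→d16:-→d17:-→d18:-→d19:-→d20:-→d21:-→d22:-→d23:-→d24:-→d25:-→d26:-→d27:-→d28:-→d29:-→d30:-→d31:-→d32:H3 -> H3
  lookup 57.71.194.216: bits 001110010100011111000010 walk d0:H3→d1:-→d2:-→d3:-→d4:-→d5:-→d6:-→d7:-→d8:-→d9:-→d10:-→d11:-→d12:-→d13:-→d14:-→d15:-→d16:-→d17:-→d18:-→d19:-→d20:-→d21:-→d22:-→d23:-→d24:- -> H3
  - 57.71.194.88/32 clear@32
  lookup 209.85.103.0: bits 110100010101010101100111000 walk d0:H3→d1:-→d2:-→d3:-→d4:-→d5:-→d6:-→d7:-→d8:-→d9:-→d10:-→d11:-→d12:-→d13:-→d14:-→d15:-→d16:H2→d17:-→d18:-→d19:-→d20:-→d21:-→d22:-→d23:-→d24:-→d25:-→d26:-→d27:H3 -> H3
  add 145.204.93.0/24 -> H1 at depth 24
  lookup 209.85.0.11: bits 11010001010101010 walk d0:H3→d1:-→d2:-→d3:-→d4:-→d5:-→d6:-→d7:-→d8:-→d9:-→d10:-→d11:-→d12:-→d13:-→d14:-→d15:-→d16:H2→d17:- -> H2
  - 145.0.0.0/8 clear@8
  add 0.0.0.0/0 -> H2 at depth 0
  lookup 145.204.93.66: bits 100100011100110001011101 walk d0:H2→d1:-→d2:-→d3:-→d4:-→d5:-→d6:-→d7:-→d8:-→d9:-→d10:-→d11:-→d12:-→d13:-→d14:-→d15:-→d16:-→d17:-→d18:-→d19:-→d20:-→d21:-→d22:-→d23:-→d24:H1 -> H1
  lookup 209.85.0.42: bits 11010001010101010 walk d0:H2→d1:-→d2:-→d3:-→d4:-→d5:-→d6:-→d7:-→d8:-→d9:-→d10:-→d11:-→d12:-→d13:-→d14:-→d15:-→d16:H2→d17:- -> H2
  add 145.0.0.0/8 -> H1 at depth 8
  lookup 209.85.103.1: bits 110100010101010101100111000 walk d0:H2→d1:-→d2:-→d3:-→d4:-→d5:-→d6:-→d7:-→d8:-→d9:-→d10:-→d11:-→d12:-→d13:-→d14:-→d15:-→d16:H2→d17:-→d18:-→d19:-→d20:-→d21:-→d22:-→d23:-→d24:-→d25:-→d26:-→d27:H3 -> H3
  lookup 213.85.103.1: bits 11010 walk d0:H2→d1:-→d2:-→d3:-→d4:-→d5:- -> H2
  lookup 209.85.103.25: bits 110100010101010101100111000 walk d0:H2→d1:-→d2:-→d3:-→d4:-→d5:-→d6:-→d7:-→d8:-→d9:-→d10:-→d11:-→d12:-→d13:-→d14:-→d15:-→d16:H2→d17:-→d18:-→d19:-→d20:-→d21:-→d22:-→d23:-→d24:-→d25:-→d26:-→d27:H3 -> H3
  lookup 209.85.103.5: bits 110100010101010101100111000 walk d0:H2→d1:-→d2:-→d3:-→d4:-→d5:-→d6:-→d7:-→d8:-→d9:-→d10:-→d11:-→d12:-→d13:-→d14:-→d15:-→d16:H2→d17:-→d18:-→d19:-→d20:-→d21:-→d22:-→d23:-→d24:-→d25:-→d26:-→d27:H3 -> H3
  add 209.85.96.0/21 -> H0 at depth 21
  add 12.64.0.0/10 -> H3 at depth 10
  - 12.64.0.0/10 clear@10
  - 209.85.96.0/21 clear@21
  add 0.0.0.0/0 -> H1 at depth 0
  add 145.204.93.0/24 -> H3 at depth 24

== LOOKUPS ==
["H2","H3","H0","H3","H3","H3","H3","H2","H1","H2","H3","H2","H3","H3"]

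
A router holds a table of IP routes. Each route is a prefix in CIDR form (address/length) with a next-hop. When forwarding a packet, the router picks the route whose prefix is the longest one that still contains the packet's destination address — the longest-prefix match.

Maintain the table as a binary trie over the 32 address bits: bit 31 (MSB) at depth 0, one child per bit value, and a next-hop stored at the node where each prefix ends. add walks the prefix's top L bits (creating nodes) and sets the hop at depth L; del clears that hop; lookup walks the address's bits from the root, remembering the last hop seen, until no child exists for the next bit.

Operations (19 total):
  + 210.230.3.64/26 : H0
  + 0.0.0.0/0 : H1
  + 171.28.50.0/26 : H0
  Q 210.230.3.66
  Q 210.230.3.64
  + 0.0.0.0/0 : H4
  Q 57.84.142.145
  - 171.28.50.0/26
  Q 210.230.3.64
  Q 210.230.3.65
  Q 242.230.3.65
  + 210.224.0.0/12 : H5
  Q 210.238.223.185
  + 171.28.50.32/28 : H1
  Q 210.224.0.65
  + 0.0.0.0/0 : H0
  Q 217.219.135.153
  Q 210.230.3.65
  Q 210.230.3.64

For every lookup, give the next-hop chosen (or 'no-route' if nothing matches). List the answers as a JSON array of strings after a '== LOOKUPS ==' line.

Process each operation:
  add 210.230.3.64/26 -> H0 at depth 26
  add 0.0.0.0/0 -> H1 at depth 0
  add 171.28.50.0/26 -> H0 at depth 26
  lookup 210.230.3.66: bits 11010010111001100000001101 walk d0:H1→d1:-→d2:-→d3:-→d4:-→d5:-→d6:-→d7:-→d8:-→d9:-→d10:-→d11:-→d12:-→d13:-→d14:-→d15:-→d16:-→d17:-→d18:-→d19:-→d20:-→d21:-→d22:-→d23:-→d24:-→d25:-→d26:H0 -> H0
  lookup 210.230.3.64: bits 11010010111001100000001101 walk d0:H1→d1:-→d2:-→d3:-→d4:-→d5:-→d6:-→d7:-→d8:-→d9:-→d10:-→d11:-→d12:-→d13:-→d14:-→d15:-→d16:-→d17:-→d18:-→d19:-→d20:-→d21:-→d22:-→d23:-→d24:-→d25:-→d26:H0 -> H0
  add 0.0.0.0/0 -> H4 at depth 0
  lookup 57.84.142.145: bits ε walk d0:H4 -> H4
  - 171.28.50.0/26 clear@26
  lookup 210.230.3.64: bits 11010010111001100000001101 walk d0:H4→d1:-→d2:-→d3:-→d4:-→d5:-→d6:-→d7:-→d8:-→d9:-→d10:-→d11:-→d12:-→d13:-→d14:-→d15:-→d16:-→d17:-→d18:-→d19:-→d20:-→d21:-→d22:-→d23:-→d24:-→d25:-→d26:H0 -> H0
  lookup 210.230.3.65: bits 11010010111001100000001101 walk d0:H4→d1:-→d2:-→d3:-→d4:-→d5:-→d6:-→d7:-→d8:-→d9:-→d10:-→d11:-→d12:-→d13:-→d14:-→d15:-→d16:-→d17:-→d18:-→d19:-→d20:-→d21:-→d22:-→d23:-→d24:-→d25:-→d26:H0 -> H0
  lookup 242.230.3.65: bits 11 walk d0:H4→d1:-→d2:- -> H4
  add 210.224.0.0/12 -> H5 at depth 12
  lookup 210.238.223.185: bits 110100101110 walk d0:H4→d1:-→d2:-→d3:-→d4:-→d5:-→d6:-→d7:-→d8:-→d9:-→d10:-→d11:-→d12:H5 -> H5
  add 171.28.50.32/28 -> H1 at depth 28
  lookup 210.224.0.65: bits 1101001011100 walk d0:H4→d1:-→d2:-→d3:-→d4:-→d5:-→d6:-→d7:-→d8:-→d9:-→d10:-→d11:-→d12:H5→d13:- -> H5
  add 0.0.0.0/0 -> H0 at depth 0
  lookup 217.219.135.153: bits 1101 walk d0:H0→d1:-→d2:-→d3:-→d4:- -> H0
  lookup 210.230.3.65: bits 11010010111001100000001101 walk d0:H0→d1:-→d2:-→d3:-→d4:-→d5:-→d6:-→d7:-→d8:-→d9:-→d10:-→d11:-→d12:H5→d13:-→d14:-→d15:-→d16:-→d17:-→d18:-→d19:-→d20:-→d21:-→d22:-→d23:-→d24:-→d25:-→d26:H0 -> H0
  lookup 210.230.3.64: bits 11010010111001100000001101 walk d0:H0→d1:-→d2:-→d3:-→d4:-→d5:-→d6:-→d7:-→d8:-→d9:-→d10:-→d11:-→d12:H5→d13:-→d14:-→d15:-→d16:-→d17:-→d18:-→d19:-→d20:-→d21:-→d22:-→d23:-→d24:-→d25:-→d26:H0 -> H0

== LOOKUPS ==
["H0","H0","H4","H0","H0","H4","H5","H5","H0","H0","H0"]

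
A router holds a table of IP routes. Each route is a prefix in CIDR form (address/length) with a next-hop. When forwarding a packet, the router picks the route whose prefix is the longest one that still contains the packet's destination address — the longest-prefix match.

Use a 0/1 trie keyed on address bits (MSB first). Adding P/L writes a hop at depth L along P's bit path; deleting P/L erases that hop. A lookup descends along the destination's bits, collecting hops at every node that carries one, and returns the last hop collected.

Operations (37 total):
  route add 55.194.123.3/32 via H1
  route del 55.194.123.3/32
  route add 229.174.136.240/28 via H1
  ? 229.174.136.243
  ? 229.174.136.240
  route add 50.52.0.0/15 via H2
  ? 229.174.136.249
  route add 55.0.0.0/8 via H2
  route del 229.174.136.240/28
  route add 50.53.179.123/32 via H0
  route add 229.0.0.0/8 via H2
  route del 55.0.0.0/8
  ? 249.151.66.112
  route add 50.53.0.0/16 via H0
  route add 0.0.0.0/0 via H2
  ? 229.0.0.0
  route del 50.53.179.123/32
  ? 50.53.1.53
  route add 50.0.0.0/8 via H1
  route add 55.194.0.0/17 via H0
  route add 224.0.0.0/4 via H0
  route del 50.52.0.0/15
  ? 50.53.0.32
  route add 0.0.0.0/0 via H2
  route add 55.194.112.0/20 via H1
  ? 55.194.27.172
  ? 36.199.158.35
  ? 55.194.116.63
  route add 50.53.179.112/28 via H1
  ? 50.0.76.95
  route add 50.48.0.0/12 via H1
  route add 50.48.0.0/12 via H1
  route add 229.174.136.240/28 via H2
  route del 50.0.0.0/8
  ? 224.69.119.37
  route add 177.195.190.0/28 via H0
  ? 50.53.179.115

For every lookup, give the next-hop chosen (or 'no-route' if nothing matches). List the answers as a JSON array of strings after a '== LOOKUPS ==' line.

Trace:
  + 55.194.123.3/32 (H1) depth=32
  del 55.194.123.3/32 (clear depth 32)
  + 229.174.136.240/28 (H1) depth=28
  Q 229.174.136.243: descend 1110010110101110100010001111 ; hops seen [H1] ; pick H1
  Q 229.174.136.240: descend 1110010110101110100010001111 ; hops seen [H1] ; pick H1
  + 50.52.0.0/15 (H2) depth=15
  Q 229.174.136.249: descend 1110010110101110100010001111 ; hops seen [H1] ; pick H1
  + 55.0.0.0/8 (H2) depth=8
  del 229.174.136.240/28 (clear depth 28)
  + 50.53.179.123/32 (H0) depth=32
  + 229.0.0.0/8 (H2) depth=8
  del 55.0.0.0/8 (clear depth 8)
  Q 249.151.66.112: descend 111 ; hops seen [∅] ; pick no-route
  + 50.53.0.0/16 (H0) depth=16
  + 0.0.0.0/0 (H2) depth=0
  Q 229.0.0.0: descend 11100101 ; hops seen [H2,H2] ; pick H2
  del 50.53.179.123/32 (clear depth 32)
  Q 50.53.1.53: descend 0011001000110101 ; hops seen [H2,H2,H0] ; pick H0
  + 50.0.0.0/8 (H1) depth=8
  + 55.194.0.0/17 (H0) depth=17
  + 224.0.0.0/4 (H0) depth=4
  del 50.52.0.0/15 (clear depth 15)
  Q 50.53.0.32: descend 0011001000110101 ; hops seen [H2,H1,H0] ; pick H0
  + 0.0.0.0/0 (H2) depth=0
  + 55.194.112.0/20 (H1) depth=20
  Q 55.194.27.172: descend 00110111110000100 ; hops seen [H2,H0] ; pick H0
  Q 36.199.158.35: descend 001 ; hops seen [H2] ; pick H2
  Q 55.194.116.63: descend 00110111110000100111 ; hops seen [H2,H0,H1] ; pick H1
  + 50.53.179.112/28 (H1) depth=28
  Q 50.0.76.95: descend 0011001000 ; hops seen [H2,H1] ; pick H1
  + 50.48.0.0/12 (H1) depth=12
  + 50.48.0.0/12 (H1) depth=12
  + 229.174.136.240/28 (H2) depth=28
  del 50.0.0.0/8 (clear depth 8)
  Q 224.69.119.37: descend 11100 ; hops seen [H2,H0] ; pick H0
  + 177.195.190.0/28 (H0) depth=28
  Q 50.53.179.115: descend 0011001000110101101100110111 ; hops seen [H2,H1,H0,H1] ; pick H1

== LOOKUPS ==
["H1","H1","H1","no-route","H2","H0","H0","H0","H2","H1","H1","H0","H1"]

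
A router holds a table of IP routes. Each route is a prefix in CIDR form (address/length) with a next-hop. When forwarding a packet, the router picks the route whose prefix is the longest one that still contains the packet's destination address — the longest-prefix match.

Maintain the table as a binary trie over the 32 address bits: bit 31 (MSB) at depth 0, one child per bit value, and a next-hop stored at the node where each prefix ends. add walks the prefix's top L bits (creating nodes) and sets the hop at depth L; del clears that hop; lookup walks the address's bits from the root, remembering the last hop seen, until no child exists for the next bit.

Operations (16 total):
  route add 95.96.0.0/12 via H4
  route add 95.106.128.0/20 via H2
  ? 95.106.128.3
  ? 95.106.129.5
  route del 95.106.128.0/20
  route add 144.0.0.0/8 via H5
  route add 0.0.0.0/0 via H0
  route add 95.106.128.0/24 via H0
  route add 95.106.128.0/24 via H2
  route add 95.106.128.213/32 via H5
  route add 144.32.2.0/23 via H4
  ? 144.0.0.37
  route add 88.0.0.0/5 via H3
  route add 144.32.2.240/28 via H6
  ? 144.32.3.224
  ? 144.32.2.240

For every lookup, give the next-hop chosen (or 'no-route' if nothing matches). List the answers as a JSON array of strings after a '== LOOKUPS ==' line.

Process each operation:
  + 95.96.0.0/12 (H4) depth=12
  + 95.106.128.0/20 (H2) depth=20
  ? 95.106.128.3  path d0:-→d1:-→d2:-→d3:-→d4:-→d5:-→d6:-→d7:-→d8:-→d9:-→d10:-→d11:-→d12:H4→d13:-→d14:-→d15:-→d16:-→d17:-→d18:-→d19:-→d20:H2  best=H2
  ? 95.106.129.5  path d0:-→d1:-→d2:-→d3:-→d4:-→d5:-→d6:-→d7:-→d8:-→d9:-→d10:-→d11:-→d12:H4→d13:-→d14:-→d15:-→d16:-→d17:-→d18:-→d19:-→d20:H2  best=H2
  del 95.106.128.0/20 (clear depth 20)
  + 144.0.0.0/8 (H5) depth=8
  + 0.0.0.0/0 (H0) depth=0
  + 95.106.128.0/24 (H0) depth=24
  + 95.106.128.0/24 (H2) depth=24
  + 95.106.128.213/32 (H5) depth=32
  + 144.32.2.0/23 (H4) depth=23
  ? 144.0.0.37  path d0:H0→d1:-→d2:-→d3:-→d4:-→d5:-→d6:-→d7:-→d8:H5→d9:-→d10:-  best=H5
  + 88.0.0.0/5 (H3) depth=5
  + 144.32.2.240/28 (H6) depth=28
  ? 144.32.3.224  path d0:H0→d1:-→d2:-→d3:-→d4:-→d5:-→d6:-→d7:-→d8:H5→d9:-→d10:-→d11:-→d12:-→d13:-→d14:-→d15:-→d16:-→d17:-→d18:-→d19:-→d20:-→d21:-→d22:-→d23:H4  best=H4
  ? 144.32.2.240  path d0:H0→d1:-→d2:-→d3:-→d4:-→d5:-→d6:-→d7:-→d8:H5→d9:-→d10:-→d11:-→d12:-→d13:-→d14:-→d15:-→d16:-→d17:-→d18:-→d19:-→d20:-→d21:-→d22:-→d23:H4→d24:-→d25:-→d26:-→d27:-→d28:H6  best=H6

== LOOKUPS ==
["H2","H2","H5","H4","H6"]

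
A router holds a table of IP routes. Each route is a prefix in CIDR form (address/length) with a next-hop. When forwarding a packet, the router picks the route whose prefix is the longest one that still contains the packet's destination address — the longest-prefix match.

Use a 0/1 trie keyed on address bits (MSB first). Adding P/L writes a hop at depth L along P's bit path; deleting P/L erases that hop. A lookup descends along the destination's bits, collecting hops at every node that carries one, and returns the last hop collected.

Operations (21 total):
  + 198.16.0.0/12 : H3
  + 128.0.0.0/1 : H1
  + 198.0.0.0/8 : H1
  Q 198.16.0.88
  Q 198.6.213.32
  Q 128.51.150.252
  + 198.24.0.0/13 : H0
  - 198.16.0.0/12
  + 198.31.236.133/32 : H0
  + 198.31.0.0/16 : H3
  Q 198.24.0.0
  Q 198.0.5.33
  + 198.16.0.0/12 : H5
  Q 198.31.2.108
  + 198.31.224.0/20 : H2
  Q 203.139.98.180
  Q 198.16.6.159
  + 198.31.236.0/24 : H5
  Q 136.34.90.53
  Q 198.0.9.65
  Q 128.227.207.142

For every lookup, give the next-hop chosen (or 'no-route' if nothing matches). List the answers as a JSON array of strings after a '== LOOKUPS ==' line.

Process each operation:
  add 198.16.0.0/12 -> H3 at depth 12
  add 128.0.0.0/1 -> H1 at depth 1
  add 198.0.0.0/8 -> H1 at depth 8
  Q 198.16.0.88: descend 110001100001 ; hops seen [H1,H1,H3] ; pick H3
  Q 198.6.213.32: descend 11000110000 ; hops seen [H1,H1] ; pick H1
  Q 128.51.150.252: descend 1 ; hops seen [H1] ; pick H1
  add 198.24.0.0/13 -> H0 at depth 13
  - 198.16.0.0/12 clear@12
  add 198.31.236.133/32 -> H0 at depth 32
  add 198.31.0.0/16 -> H3 at depth 16
  Q 198.24.0.0: descend 1100011000011 ; hops seen [H1,H1,H0] ; pick H0
  Q 198.0.5.33: descend 11000110000 ; hops seen [H1,H1] ; pick H1
  add 198.16.0.0/12 -> H5 at depth 12
  Q 198.31.2.108: descend 1100011000011111 ; hops seen [H1,H1,H5,H0,H3] ; pick H3
  add 198.31.224.0/20 -> H2 at depth 20
  Q 203.139.98.180: descend 1100 ; hops seen [H1] ; pick H1
  Q 198.16.6.159: descend 110001100001 ; hops seen [H1,H1,H5] ; pick H5
  add 198.31.236.0/24 -> H5 at depth 24
  Q 136.34.90.53: descend 1 ; hops seen [H1] ; pick H1
  Q 198.0.9.65: descend 11000110000 ; hops seen [H1,H1] ; pick H1
  Q 128.227.207.142: descend 1 ; hops seen [H1] ; pick H1

== LOOKUPS ==
["H3","H1","H1","H0","H1","H3","H1","H5","H1","H1","H1"]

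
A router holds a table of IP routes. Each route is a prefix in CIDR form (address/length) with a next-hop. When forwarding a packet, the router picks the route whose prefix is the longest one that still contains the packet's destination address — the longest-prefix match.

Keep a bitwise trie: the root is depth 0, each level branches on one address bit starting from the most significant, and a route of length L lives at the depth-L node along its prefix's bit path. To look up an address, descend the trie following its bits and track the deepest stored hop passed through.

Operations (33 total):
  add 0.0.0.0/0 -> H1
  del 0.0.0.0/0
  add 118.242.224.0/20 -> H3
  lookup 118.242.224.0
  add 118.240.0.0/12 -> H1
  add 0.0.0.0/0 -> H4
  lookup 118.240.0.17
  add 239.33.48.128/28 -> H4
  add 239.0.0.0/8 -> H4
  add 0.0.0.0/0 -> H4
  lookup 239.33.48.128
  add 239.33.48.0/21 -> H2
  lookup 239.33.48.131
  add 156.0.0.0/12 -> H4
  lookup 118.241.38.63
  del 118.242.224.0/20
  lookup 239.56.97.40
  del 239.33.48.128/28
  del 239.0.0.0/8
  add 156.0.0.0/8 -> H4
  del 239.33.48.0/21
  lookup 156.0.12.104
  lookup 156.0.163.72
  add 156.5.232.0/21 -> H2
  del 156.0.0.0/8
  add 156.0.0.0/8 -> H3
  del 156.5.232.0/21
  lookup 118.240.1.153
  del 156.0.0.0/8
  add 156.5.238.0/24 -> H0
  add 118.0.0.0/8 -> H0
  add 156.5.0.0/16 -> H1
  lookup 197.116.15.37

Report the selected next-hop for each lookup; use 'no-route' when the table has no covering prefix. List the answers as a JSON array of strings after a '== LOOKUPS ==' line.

Apply in order:
  + 0.0.0.0/0 (H1) depth=0
  del 0.0.0.0/0 (clear depth 0)
  + 118.242.224.0/20 (H3) depth=20
  lookup 118.242.224.0: bits 01110110111100101110 walk d0:-→d1:-→d2:-→d3:-→d4:-→d5:-→d6:-→d7:-→d8:-→d9:-→d10:-→d11:-→d12:-→d13:-→d14:-→d15:-→d16:-→d17:-→d18:-→d19:-→d20:H3 -> H3
  + 118.240.0.0/12 (H1) depth=12
  + 0.0.0.0/0 (H4) depth=0
  lookup 118.240.0.17: bits 01110110111100 walk d0:H4→d1:-→d2:-→d3:-→d4:-→d5:-→d6:-→d7:-→d8:-→d9:-→d10:-→d11:-→d12:H1→d13:-→d14:- -> H1
  + 239.33.48.128/28 (H4) depth=28
  + 239.0.0.0/8 (H4) depth=8
  + 0.0.0.0/0 (H4) depth=0
  lookup 239.33.48.128: bits 1110111100100001001100001000 walk d0:H4→d1:-→d2:-→d3:-→d4:-→d5:-→d6:-→d7:-→d8:H4→d9:-→d10:-→d11:-→d12:-→d13:-→d14:-→d15:-→d16:-→d17:-→d18:-→d19:-→d20:-→d21:-→d22:-→d23:-→d24:-→d25:-→d26:-→d27:-→d28:H4 -> H4
  + 239.33.48.0/21 (H2) depth=21
  lookup 239.33.48.131: bits 1110111100100001001100001000 walk d0:H4→d1:-→d2:-→d3:-→d4:-→d5:-→d6:-→d7:-→d8:H4→d9:-→d10:-→d11:-→d12:-→d13:-→d14:-→d15:-→d16:-→d17:-→d18:-→d19:-→d20:-→d21:H2→d22:-→d23:-→d24:-→d25:-→d26:-→d27:-→d28:H4 -> H4
  + 156.0.0.0/12 (H4) depth=12
  lookup 118.241.38.63: bits 01110110111100 walk d0:H4→d1:-→d2:-→d3:-→d4:-→d5:-→d6:-→d7:-→d8:-→d9:-→d10:-→d11:-→d12:H1→d13:-→d14:- -> H1
  del 118.242.224.0/20 (clear depth 20)
  lookup 239.56.97.40: bits 11101111001 walk d0:H4→d1:-→d2:-→d3:-→d4:-→d5:-→d6:-→d7:-→d8:H4→d9:-→d10:-→d11:- -> H4
  del 239.33.48.128/28 (clear depth 28)
  del 239.0.0.0/8 (clear depth 8)
  + 156.0.0.0/8 (H4) depth=8
  del 239.33.48.0/21 (clear depth 21)
  lookup 156.0.12.104: bits 100111000000 walk d0:H4→d1:-→d2:-→d3:-→d4:-→d5:-→d6:-→d7:-→d8:H4→d9:-→d10:-→d11:-→d12:H4 -> H4
  lookup 156.0.163.72: bits 100111000000 walk d0:H4→d1:-→d2:-→d3:-→d4:-→d5:-→d6:-→d7:-→d8:H4→d9:-→d10:-→d11:-→d12:H4 -> H4
  + 156.5.232.0/21 (H2) depth=21
  del 156.0.0.0/8 (clear depth 8)
  + 156.0.0.0/8 (H3) depth=8
  del 156.5.232.0/21 (clear depth 21)
  lookup 118.240.1.153: bits 01110110111100 walk d0:H4→d1:-→d2:-→d3:-→d4:-→d5:-→d6:-→d7:-→d8:-→d9:-→d10:-→d11:-→d12:H1→d13:-→d14:- -> H1
  del 156.0.0.0/8 (clear depth 8)
  + 156.5.238.0/24 (H0) depth=24
  + 118.0.0.0/8 (H0) depth=8
  + 156.5.0.0/16 (H1) depth=16
  lookup 197.116.15.37: bits 11 walk d0:H4→d1:-→d2:- -> H4

== LOOKUPS ==
["H3","H1","H4","H4","H1","H4","H4","H4","H1","H4"]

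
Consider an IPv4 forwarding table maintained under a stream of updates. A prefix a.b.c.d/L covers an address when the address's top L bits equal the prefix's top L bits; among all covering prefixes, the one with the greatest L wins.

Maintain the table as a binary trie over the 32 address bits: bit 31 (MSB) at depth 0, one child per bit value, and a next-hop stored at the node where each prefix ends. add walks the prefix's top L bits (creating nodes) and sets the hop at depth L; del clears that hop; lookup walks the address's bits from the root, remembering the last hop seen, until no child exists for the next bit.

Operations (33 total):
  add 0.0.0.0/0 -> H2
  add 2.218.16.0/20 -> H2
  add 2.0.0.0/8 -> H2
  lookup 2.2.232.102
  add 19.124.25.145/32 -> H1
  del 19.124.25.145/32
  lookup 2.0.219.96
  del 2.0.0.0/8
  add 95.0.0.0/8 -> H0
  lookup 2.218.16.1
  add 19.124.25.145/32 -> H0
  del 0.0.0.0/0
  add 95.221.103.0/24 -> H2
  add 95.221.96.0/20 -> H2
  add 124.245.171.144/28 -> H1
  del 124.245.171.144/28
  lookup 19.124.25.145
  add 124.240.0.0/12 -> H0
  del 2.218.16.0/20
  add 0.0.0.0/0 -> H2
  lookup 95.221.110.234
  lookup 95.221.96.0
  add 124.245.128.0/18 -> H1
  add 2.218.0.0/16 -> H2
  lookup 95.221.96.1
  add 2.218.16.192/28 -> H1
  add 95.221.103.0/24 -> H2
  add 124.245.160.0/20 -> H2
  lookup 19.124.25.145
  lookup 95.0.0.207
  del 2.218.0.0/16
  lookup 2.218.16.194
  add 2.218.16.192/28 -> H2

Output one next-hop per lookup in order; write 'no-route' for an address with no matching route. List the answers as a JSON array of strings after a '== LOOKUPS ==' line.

Process each operation:
  + 0.0.0.0/0 (H2) depth=0
  + 2.218.16.0/20 (H2) depth=20
  + 2.0.0.0/8 (H2) depth=8
  Q 2.2.232.102: descend 00000010 ; hops seen [H2,H2] ; pick H2
  + 19.124.25.145/32 (H1) depth=32
  del 19.124.25.145/32 (clear depth 32)
  Q 2.0.219.96: descend 00000010 ; hops seen [H2,H2] ; pick H2
  del 2.0.0.0/8 (clear depth 8)
  + 95.0.0.0/8 (H0) depth=8
  Q 2.218.16.1: descend 00000010110110100001 ; hops seen [H2,H2] ; pick H2
  + 19.124.25.145/32 (H0) depth=32
  del 0.0.0.0/0 (clear depth 0)
  + 95.221.103.0/24 (H2) depth=24
  + 95.221.96.0/20 (H2) depth=20
  + 124.245.171.144/28 (H1) depth=28
  del 124.245.171.144/28 (clear depth 28)
  Q 19.124.25.145: descend 00010011011111000001100110010001 ; hops seen [H0] ; pick H0
  + 124.240.0.0/12 (H0) depth=12
  del 2.218.16.0/20 (clear depth 20)
  + 0.0.0.0/0 (H2) depth=0
  Q 95.221.110.234: descend 01011111110111010110 ; hops seen [H2,H0,H2] ; pick H2
  Q 95.221.96.0: descend 010111111101110101100 ; hops seen [H2,H0,H2] ; pick H2
  + 124.245.128.0/18 (H1) depth=18
  + 2.218.0.0/16 (H2) depth=16
  Q 95.221.96.1: descend 010111111101110101100 ; hops seen [H2,H0,H2] ; pick H2
  + 2.218.16.192/28 (H1) depth=28
  + 95.221.103.0/24 (H2) depth=24
  + 124.245.160.0/20 (H2) depth=20
  Q 19.124.25.145: descend 00010011011111000001100110010001 ; hops seen [H2,H0] ; pick H0
  Q 95.0.0.207: descend 01011111 ; hops seen [H2,H0] ; pick H0
  del 2.218.0.0/16 (clear depth 16)
  Q 2.218.16.194: descend 0000001011011010000100001100 ; hops seen [H2,H1] ; pick H1
  + 2.218.16.192/28 (H2) depth=28

== LOOKUPS ==
["H2","H2","H2","H0","H2","H2","H2","H0","H0","H1"]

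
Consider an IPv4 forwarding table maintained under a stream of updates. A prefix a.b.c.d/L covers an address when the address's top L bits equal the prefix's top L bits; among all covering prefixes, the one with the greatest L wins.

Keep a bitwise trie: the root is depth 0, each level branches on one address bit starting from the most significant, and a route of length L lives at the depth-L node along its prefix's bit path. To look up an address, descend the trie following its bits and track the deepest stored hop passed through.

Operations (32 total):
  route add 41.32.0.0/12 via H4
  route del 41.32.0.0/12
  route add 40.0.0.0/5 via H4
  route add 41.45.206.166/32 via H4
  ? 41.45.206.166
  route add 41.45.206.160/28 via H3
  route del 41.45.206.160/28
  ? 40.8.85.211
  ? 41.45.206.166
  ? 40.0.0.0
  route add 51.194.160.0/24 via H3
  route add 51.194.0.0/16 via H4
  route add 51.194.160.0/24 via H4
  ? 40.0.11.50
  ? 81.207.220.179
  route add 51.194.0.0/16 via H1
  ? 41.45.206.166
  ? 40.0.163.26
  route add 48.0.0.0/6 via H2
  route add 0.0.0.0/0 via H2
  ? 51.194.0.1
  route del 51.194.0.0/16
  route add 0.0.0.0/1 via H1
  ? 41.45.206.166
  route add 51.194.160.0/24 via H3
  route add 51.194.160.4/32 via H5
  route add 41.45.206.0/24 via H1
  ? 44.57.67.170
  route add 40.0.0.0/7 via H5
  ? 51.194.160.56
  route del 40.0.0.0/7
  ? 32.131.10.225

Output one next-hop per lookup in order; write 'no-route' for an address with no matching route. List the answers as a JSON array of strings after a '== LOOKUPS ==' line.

Apply in order:
  add 41.32.0.0/12 -> H4 at depth 12
  - 41.32.0.0/12 clear@12
  add 40.0.0.0/5 -> H4 at depth 5
  add 41.45.206.166/32 -> H4 at depth 32
  Q 41.45.206.166: descend 00101001001011011100111010100110 ; hops seen [H4,H4] ; pick H4
  add 41.45.206.160/28 -> H3 at depth 28
  - 41.45.206.160/28 clear@28
  Q 40.8.85.211: descend 0010100 ; hops seen [H4] ; pick H4
  Q 41.45.206.166: descend 00101001001011011100111010100110 ; hops seen [H4,H4] ; pick H4
  Q 40.0.0.0: descend 0010100 ; hops seen [H4] ; pick H4
  add 51.194.160.0/24 -> H3 at depth 24
  add 51.194.0.0/16 -> H4 at depth 16
  add 51.194.160.0/24 -> H4 at depth 24
  Q 40.0.11.50: descend 0010100 ; hops seen [H4] ; pick H4
  Q 81.207.220.179: descend 0 ; hops seen [∅] ; pick no-route
  add 51.194.0.0/16 -> H1 at depth 16
  Q 41.45.206.166: descend 00101001001011011100111010100110 ; hops seen [H4,H4] ; pick H4
  Q 40.0.163.26: descend 0010100 ; hops seen [H4] ; pick H4
  add 48.0.0.0/6 -> H2 at depth 6
  add 0.0.0.0/0 -> H2 at depth 0
  Q 51.194.0.1: descend 0011001111000010 ; hops seen [H2,H2,H1] ; pick H1
  - 51.194.0.0/16 clear@16
  add 0.0.0.0/1 -> H1 at depth 1
  Q 41.45.206.166: descend 00101001001011011100111010100110 ; hops seen [H2,H1,H4,H4] ; pick H4
  add 51.194.160.0/24 -> H3 at depth 24
  add 51.194.160.4/32 -> H5 at depth 32
  add 41.45.206.0/24 -> H1 at depth 24
  Q 44.57.67.170: descend 00101 ; hops seen [H2,H1,H4] ; pick H4
  add 40.0.0.0/7 -> H5 at depth 7
  Q 51.194.160.56: descend 00110011110000101010000000 ; hops seen [H2,H1,H2,H3] ; pick H3
  - 40.0.0.0/7 clear@7
  Q 32.131.10.225: descend 0010 ; hops seen [H2,H1] ; pick H1

== LOOKUPS ==
["H4","H4","H4","H4","H4","no-route","H4","H4","H1","H4","H4","H3","H1"]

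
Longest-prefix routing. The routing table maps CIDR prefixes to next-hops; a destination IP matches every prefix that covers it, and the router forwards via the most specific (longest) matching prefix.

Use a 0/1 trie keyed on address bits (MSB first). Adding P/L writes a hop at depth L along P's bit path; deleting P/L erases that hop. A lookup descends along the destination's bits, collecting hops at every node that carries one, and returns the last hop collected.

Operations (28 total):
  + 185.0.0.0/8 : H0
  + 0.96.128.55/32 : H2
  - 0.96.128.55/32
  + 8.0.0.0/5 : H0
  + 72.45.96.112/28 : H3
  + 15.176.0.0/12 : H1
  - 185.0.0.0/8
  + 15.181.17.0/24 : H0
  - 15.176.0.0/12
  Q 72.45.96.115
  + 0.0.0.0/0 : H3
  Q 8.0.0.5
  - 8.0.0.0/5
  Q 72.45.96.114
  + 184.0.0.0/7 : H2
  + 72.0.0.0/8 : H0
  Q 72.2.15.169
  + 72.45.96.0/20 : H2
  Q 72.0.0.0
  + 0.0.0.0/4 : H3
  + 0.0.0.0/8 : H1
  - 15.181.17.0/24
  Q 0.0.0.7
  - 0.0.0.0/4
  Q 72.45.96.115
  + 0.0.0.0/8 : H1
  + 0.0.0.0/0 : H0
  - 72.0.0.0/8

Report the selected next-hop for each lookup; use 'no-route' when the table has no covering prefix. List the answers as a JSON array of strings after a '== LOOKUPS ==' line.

Process each operation:
  + 185.0.0.0/8 (H0) depth=8
  + 0.96.128.55/32 (H2) depth=32
  del 0.96.128.55/32 (clear depth 32)
  + 8.0.0.0/5 (H0) depth=5
  + 72.45.96.112/28 (H3) depth=28
  + 15.176.0.0/12 (H1) depth=12
  del 185.0.0.0/8 (clear depth 8)
  + 15.181.17.0/24 (H0) depth=24
  del 15.176.0.0/12 (clear depth 12)
  lookup 72.45.96.115: bits 0100100000101101011000000111 walk d0:-→d1:-→d2:-→d3:-→d4:-→d5:-→d6:-→d7:-→d8:-→d9:-→d10:-→d11:-→d12:-→d13:-→d14:-→d15:-→d16:-→d17:-→d18:-→d19:-→d20:-→d21:-→d22:-→d23:-→d24:-→d25:-→d26:-→d27:-→d28:H3 -> H3
  + 0.0.0.0/0 (H3) depth=0
  lookup 8.0.0.5: bits 00001 walk d0:H3→d1:-→d2:-→d3:-→d4:-→d5:H0 -> H0
  del 8.0.0.0/5 (clear depth 5)
  lookup 72.45.96.114: bits 0100100000101101011000000111 walk d0:H3→d1:-→d2:-→d3:-→d4:-→d5:-→d6:-→d7:-→d8:-→d9:-→d10:-→d11:-→d12:-→d13:-→d14:-→d15:-→d16:-→d17:-→d18:-→d19:-→d20:-→d21:-→d22:-→d23:-→d24:-→d25:-→d26:-→d27:-→d28:H3 -> H3
  + 184.0.0.0/7 (H2) depth=7
  + 72.0.0.0/8 (H0) depth=8
  lookup 72.2.15.169: bits 0100100000 walk d0:H3→d1:-→d2:-→d3:-→d4:-→d5:-→d6:-→d7:-→d8:H0→d9:-→d10:- -> H0
  + 72.45.96.0/20 (H2) depth=20
  lookup 72.0.0.0: bits 0100100000 walk d0:H3→d1:-→d2:-→d3:-→d4:-→d5:-→d6:-→d7:-→d8:H0→d9:-→d10:- -> H0
  + 0.0.0.0/4 (H3) depth=4
  + 0.0.0.0/8 (H1) depth=8
  del 15.181.17.0/24 (clear depth 24)
  lookup 0.0.0.7: bits 000000000 walk d0:H3→d1:-→d2:-→d3:-→d4:H3→d5:-→d6:-→d7:-→d8:H1→d9:- -> H1
  del 0.0.0.0/4 (clear depth 4)
  lookup 72.45.96.115: bits 0100100000101101011000000111 walk d0:H3→d1:-→d2:-→d3:-→d4:-→d5:-→d6:-→d7:-→d8:H0→d9:-→d10:-→d11:-→d12:-→d13:-→d14:-→d15:-→d16:-→d17:-→d18:-→d19:-→d20:H2→d21:-→d22:-→d23:-→d24:-→d25:-→d26:-→d27:-→d28:H3 -> H3
  + 0.0.0.0/8 (H1) depth=8
  + 0.0.0.0/0 (H0) depth=0
  del 72.0.0.0/8 (clear depth 8)

== LOOKUPS ==
["H3","H0","H3","H0","H0","H1","H3"]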